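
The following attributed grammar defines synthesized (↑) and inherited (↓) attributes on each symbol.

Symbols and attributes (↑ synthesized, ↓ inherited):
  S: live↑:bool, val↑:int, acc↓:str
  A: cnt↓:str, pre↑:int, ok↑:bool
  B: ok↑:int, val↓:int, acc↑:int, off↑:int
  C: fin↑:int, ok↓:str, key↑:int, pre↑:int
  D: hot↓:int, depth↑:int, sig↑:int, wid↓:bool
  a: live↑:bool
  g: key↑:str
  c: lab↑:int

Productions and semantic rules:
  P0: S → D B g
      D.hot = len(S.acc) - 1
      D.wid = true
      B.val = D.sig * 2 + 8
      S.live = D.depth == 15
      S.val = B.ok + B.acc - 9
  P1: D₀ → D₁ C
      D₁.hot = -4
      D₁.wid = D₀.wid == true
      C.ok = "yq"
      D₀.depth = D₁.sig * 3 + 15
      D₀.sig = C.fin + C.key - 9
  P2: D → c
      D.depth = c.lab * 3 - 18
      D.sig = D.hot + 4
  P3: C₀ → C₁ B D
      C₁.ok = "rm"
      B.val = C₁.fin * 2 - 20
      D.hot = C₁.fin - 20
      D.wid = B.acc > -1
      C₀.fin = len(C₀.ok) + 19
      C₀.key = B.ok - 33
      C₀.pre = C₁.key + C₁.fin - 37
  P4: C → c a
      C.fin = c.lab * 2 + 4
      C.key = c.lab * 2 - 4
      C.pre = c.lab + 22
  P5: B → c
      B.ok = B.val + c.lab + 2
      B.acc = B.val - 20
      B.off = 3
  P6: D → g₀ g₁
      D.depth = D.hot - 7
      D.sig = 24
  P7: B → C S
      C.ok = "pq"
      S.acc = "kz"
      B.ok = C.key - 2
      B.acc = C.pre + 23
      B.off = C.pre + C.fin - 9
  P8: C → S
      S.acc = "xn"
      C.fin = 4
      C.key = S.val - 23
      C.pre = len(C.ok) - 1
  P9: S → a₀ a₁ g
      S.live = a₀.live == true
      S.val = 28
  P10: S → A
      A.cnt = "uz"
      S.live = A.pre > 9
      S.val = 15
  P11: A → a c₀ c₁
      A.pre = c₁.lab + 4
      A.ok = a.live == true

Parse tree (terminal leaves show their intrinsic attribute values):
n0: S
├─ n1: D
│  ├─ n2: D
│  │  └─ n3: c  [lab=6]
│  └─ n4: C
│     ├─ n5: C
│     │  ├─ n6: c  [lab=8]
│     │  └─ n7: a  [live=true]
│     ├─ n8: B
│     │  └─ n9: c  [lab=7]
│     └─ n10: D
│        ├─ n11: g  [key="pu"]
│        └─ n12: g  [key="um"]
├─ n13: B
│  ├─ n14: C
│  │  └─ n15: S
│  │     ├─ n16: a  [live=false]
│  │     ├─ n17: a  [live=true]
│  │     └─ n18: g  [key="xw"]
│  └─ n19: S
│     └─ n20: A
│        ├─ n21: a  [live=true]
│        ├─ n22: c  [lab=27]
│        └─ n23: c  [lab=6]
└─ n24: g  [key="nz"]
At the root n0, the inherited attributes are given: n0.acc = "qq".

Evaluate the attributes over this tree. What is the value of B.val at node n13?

1. n0.acc = "qq"  [given at root]
2. n1.hot = 1  [len(S.acc) - 1]
3. n1.wid = true  [true]
4. n2.hot = -4  [-4]
5. n2.wid = true  [D₀.wid == true]
6. n3.lab = 6  [terminal]
7. n2.depth = 0  [c.lab * 3 - 18]
8. n2.sig = 0  [D.hot + 4]
9. n4.ok = "yq"  ["yq"]
10. n5.ok = "rm"  ["rm"]
11. n6.lab = 8  [terminal]
12. n7.live = true  [terminal]
13. n5.fin = 20  [c.lab * 2 + 4]
14. n5.key = 12  [c.lab * 2 - 4]
15. n5.pre = 30  [c.lab + 22]
16. n8.val = 20  [C₁.fin * 2 - 20]
17. n9.lab = 7  [terminal]
18. n8.ok = 29  [B.val + c.lab + 2]
19. n8.acc = 0  [B.val - 20]
20. n8.off = 3  [3]
21. n10.hot = 0  [C₁.fin - 20]
22. n10.wid = true  [B.acc > -1]
23. n11.key = "pu"  [terminal]
24. n12.key = "um"  [terminal]
25. n10.depth = -7  [D.hot - 7]
26. n10.sig = 24  [24]
27. n4.fin = 21  [len(C₀.ok) + 19]
28. n4.key = -4  [B.ok - 33]
29. n4.pre = -5  [C₁.key + C₁.fin - 37]
30. n1.depth = 15  [D₁.sig * 3 + 15]
31. n1.sig = 8  [C.fin + C.key - 9]
32. n13.val = 24  [D.sig * 2 + 8]
33. n14.ok = "pq"  ["pq"]
34. n15.acc = "xn"  ["xn"]
35. n16.live = false  [terminal]
36. n17.live = true  [terminal]
37. n18.key = "xw"  [terminal]
38. n15.live = false  [a₀.live == true]
39. n15.val = 28  [28]
40. n14.fin = 4  [4]
41. n14.key = 5  [S.val - 23]
42. n14.pre = 1  [len(C.ok) - 1]
43. n19.acc = "kz"  ["kz"]
44. n20.cnt = "uz"  ["uz"]
45. n21.live = true  [terminal]
46. n22.lab = 27  [terminal]
47. n23.lab = 6  [terminal]
48. n20.pre = 10  [c₁.lab + 4]
49. n20.ok = true  [a.live == true]
50. n19.live = true  [A.pre > 9]
51. n19.val = 15  [15]
52. n13.ok = 3  [C.key - 2]
53. n13.acc = 24  [C.pre + 23]
54. n13.off = -4  [C.pre + C.fin - 9]
55. n24.key = "nz"  [terminal]
56. n0.live = true  [D.depth == 15]
57. n0.val = 18  [B.ok + B.acc - 9]

24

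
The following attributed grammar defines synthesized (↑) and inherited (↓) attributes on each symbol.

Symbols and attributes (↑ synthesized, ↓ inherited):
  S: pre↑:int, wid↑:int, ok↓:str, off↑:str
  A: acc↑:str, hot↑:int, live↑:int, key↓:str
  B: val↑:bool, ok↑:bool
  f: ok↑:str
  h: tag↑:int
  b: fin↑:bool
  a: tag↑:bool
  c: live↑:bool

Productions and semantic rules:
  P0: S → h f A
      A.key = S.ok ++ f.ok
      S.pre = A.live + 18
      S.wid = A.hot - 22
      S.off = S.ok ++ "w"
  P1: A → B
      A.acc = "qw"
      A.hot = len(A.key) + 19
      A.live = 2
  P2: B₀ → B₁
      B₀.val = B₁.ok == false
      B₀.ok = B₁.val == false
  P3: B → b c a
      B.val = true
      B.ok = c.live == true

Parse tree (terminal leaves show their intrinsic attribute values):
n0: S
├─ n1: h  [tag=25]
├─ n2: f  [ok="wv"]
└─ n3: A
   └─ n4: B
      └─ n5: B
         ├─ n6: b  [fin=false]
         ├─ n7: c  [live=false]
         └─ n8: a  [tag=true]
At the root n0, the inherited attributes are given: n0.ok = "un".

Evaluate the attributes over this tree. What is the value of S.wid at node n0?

1

1. n0.ok = "un"  [given at root]
2. n1.tag = 25  [terminal]
3. n2.ok = "wv"  [terminal]
4. n3.key = "unwv"  [S.ok ++ f.ok]
5. n6.fin = false  [terminal]
6. n7.live = false  [terminal]
7. n8.tag = true  [terminal]
8. n5.val = true  [true]
9. n5.ok = false  [c.live == true]
10. n4.val = true  [B₁.ok == false]
11. n4.ok = false  [B₁.val == false]
12. n3.acc = "qw"  ["qw"]
13. n3.hot = 23  [len(A.key) + 19]
14. n3.live = 2  [2]
15. n0.pre = 20  [A.live + 18]
16. n0.wid = 1  [A.hot - 22]
17. n0.off = "unw"  [S.ok ++ "w"]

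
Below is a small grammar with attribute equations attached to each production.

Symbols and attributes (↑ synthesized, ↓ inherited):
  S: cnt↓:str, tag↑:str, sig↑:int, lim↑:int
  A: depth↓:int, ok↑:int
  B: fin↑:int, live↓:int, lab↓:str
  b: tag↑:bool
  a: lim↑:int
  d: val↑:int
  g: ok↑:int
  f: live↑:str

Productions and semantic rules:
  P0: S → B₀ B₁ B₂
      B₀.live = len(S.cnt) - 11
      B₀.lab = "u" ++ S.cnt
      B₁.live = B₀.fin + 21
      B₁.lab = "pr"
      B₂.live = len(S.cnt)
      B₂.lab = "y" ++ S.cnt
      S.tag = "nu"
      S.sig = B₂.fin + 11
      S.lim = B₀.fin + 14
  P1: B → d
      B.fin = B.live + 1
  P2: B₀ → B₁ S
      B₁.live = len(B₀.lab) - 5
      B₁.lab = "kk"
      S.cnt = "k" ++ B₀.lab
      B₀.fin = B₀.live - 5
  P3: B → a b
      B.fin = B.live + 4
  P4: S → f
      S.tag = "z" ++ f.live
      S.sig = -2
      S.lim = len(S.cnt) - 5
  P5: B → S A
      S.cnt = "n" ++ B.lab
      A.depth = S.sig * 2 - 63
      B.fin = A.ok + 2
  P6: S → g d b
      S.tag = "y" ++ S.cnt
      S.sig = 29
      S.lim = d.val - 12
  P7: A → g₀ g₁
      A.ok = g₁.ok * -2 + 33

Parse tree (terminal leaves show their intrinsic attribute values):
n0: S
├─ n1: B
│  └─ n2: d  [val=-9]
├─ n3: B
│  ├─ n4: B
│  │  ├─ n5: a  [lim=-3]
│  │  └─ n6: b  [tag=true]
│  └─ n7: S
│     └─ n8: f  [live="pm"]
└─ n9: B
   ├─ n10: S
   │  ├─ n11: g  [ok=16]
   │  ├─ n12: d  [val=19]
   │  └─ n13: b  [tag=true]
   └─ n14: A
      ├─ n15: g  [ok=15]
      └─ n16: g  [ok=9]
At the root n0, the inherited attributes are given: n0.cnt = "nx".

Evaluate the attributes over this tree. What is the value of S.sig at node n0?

28

1. n0.cnt = "nx"  [given at root]
2. n1.live = -9  [len(S.cnt) - 11]
3. n1.lab = "unx"  ["u" ++ S.cnt]
4. n2.val = -9  [terminal]
5. n1.fin = -8  [B.live + 1]
6. n3.live = 13  [B₀.fin + 21]
7. n3.lab = "pr"  ["pr"]
8. n4.live = -3  [len(B₀.lab) - 5]
9. n4.lab = "kk"  ["kk"]
10. n5.lim = -3  [terminal]
11. n6.tag = true  [terminal]
12. n4.fin = 1  [B.live + 4]
13. n7.cnt = "kpr"  ["k" ++ B₀.lab]
14. n8.live = "pm"  [terminal]
15. n7.tag = "zpm"  ["z" ++ f.live]
16. n7.sig = -2  [-2]
17. n7.lim = -2  [len(S.cnt) - 5]
18. n3.fin = 8  [B₀.live - 5]
19. n9.live = 2  [len(S.cnt)]
20. n9.lab = "ynx"  ["y" ++ S.cnt]
21. n10.cnt = "nynx"  ["n" ++ B.lab]
22. n11.ok = 16  [terminal]
23. n12.val = 19  [terminal]
24. n13.tag = true  [terminal]
25. n10.tag = "ynynx"  ["y" ++ S.cnt]
26. n10.sig = 29  [29]
27. n10.lim = 7  [d.val - 12]
28. n14.depth = -5  [S.sig * 2 - 63]
29. n15.ok = 15  [terminal]
30. n16.ok = 9  [terminal]
31. n14.ok = 15  [g₁.ok * -2 + 33]
32. n9.fin = 17  [A.ok + 2]
33. n0.tag = "nu"  ["nu"]
34. n0.sig = 28  [B₂.fin + 11]
35. n0.lim = 6  [B₀.fin + 14]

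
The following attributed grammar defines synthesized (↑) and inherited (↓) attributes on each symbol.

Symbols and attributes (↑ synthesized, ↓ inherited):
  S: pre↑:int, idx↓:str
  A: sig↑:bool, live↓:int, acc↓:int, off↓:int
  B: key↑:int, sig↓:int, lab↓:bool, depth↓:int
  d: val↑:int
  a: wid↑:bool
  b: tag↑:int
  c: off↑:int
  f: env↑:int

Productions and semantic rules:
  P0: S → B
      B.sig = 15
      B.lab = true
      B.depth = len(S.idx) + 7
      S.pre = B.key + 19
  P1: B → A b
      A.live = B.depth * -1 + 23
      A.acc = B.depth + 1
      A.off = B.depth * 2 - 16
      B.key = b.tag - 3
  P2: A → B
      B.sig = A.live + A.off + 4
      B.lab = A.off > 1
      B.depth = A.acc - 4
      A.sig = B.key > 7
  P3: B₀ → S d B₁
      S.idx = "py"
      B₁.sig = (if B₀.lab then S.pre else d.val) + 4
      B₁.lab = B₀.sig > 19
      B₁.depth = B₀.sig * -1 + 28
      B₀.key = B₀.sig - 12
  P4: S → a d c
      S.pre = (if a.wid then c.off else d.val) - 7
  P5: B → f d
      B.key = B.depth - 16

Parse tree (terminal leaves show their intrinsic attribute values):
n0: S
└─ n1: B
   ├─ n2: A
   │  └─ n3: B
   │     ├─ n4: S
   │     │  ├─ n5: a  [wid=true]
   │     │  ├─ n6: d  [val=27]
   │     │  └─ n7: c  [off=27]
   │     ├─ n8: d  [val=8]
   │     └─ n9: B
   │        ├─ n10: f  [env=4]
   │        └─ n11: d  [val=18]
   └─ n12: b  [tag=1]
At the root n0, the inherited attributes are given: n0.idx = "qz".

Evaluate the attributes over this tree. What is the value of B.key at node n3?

1. n0.idx = "qz"  [given at root]
2. n1.sig = 15  [15]
3. n1.lab = true  [true]
4. n1.depth = 9  [len(S.idx) + 7]
5. n2.live = 14  [B.depth * -1 + 23]
6. n2.acc = 10  [B.depth + 1]
7. n2.off = 2  [B.depth * 2 - 16]
8. n3.sig = 20  [A.live + A.off + 4]
9. n3.lab = true  [A.off > 1]
10. n3.depth = 6  [A.acc - 4]
11. n4.idx = "py"  ["py"]
12. n5.wid = true  [terminal]
13. n6.val = 27  [terminal]
14. n7.off = 27  [terminal]
15. n4.pre = 20  [(if a.wid then c.off else d.val) - 7]
16. n8.val = 8  [terminal]
17. n9.sig = 24  [(if B₀.lab then S.pre else d.val) + 4]
18. n9.lab = true  [B₀.sig > 19]
19. n9.depth = 8  [B₀.sig * -1 + 28]
20. n10.env = 4  [terminal]
21. n11.val = 18  [terminal]
22. n9.key = -8  [B.depth - 16]
23. n3.key = 8  [B₀.sig - 12]
24. n2.sig = true  [B.key > 7]
25. n12.tag = 1  [terminal]
26. n1.key = -2  [b.tag - 3]
27. n0.pre = 17  [B.key + 19]

8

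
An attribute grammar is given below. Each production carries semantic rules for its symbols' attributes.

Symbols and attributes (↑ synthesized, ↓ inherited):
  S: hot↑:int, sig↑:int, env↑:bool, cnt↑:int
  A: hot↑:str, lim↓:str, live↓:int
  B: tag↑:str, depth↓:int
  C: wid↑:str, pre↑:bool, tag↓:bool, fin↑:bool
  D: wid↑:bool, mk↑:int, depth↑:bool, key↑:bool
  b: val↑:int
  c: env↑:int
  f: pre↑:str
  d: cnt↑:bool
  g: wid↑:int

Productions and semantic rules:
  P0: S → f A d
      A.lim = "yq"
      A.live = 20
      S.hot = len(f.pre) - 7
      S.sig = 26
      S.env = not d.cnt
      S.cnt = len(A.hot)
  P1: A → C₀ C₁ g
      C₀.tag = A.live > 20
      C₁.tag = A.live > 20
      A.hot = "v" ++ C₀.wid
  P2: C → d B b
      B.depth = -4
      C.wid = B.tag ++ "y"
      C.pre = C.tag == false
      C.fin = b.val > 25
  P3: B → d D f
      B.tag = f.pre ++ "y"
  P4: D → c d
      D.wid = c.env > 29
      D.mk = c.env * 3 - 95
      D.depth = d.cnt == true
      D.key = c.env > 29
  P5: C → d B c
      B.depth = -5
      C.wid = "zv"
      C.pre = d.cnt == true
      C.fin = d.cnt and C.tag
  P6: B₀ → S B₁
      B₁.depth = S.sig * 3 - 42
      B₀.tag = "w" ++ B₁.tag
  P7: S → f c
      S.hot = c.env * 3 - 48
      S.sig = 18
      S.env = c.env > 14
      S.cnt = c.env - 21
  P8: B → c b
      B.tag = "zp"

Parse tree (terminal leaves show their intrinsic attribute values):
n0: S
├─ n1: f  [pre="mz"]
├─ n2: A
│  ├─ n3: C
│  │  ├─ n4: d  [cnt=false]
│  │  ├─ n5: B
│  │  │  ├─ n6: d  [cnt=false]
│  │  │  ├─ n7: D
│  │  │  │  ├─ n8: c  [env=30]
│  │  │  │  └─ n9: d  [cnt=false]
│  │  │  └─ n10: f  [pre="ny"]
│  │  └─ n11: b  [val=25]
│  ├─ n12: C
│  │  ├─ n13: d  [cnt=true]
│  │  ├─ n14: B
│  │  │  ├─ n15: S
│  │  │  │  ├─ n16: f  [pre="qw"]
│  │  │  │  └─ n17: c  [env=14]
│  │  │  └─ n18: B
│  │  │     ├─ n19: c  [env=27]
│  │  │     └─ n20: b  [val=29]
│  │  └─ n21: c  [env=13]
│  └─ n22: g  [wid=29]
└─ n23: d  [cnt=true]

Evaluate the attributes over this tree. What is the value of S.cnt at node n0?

1. n1.pre = "mz"  [terminal]
2. n2.lim = "yq"  ["yq"]
3. n2.live = 20  [20]
4. n3.tag = false  [A.live > 20]
5. n4.cnt = false  [terminal]
6. n5.depth = -4  [-4]
7. n6.cnt = false  [terminal]
8. n8.env = 30  [terminal]
9. n9.cnt = false  [terminal]
10. n7.wid = true  [c.env > 29]
11. n7.mk = -5  [c.env * 3 - 95]
12. n7.depth = false  [d.cnt == true]
13. n7.key = true  [c.env > 29]
14. n10.pre = "ny"  [terminal]
15. n5.tag = "nyy"  [f.pre ++ "y"]
16. n11.val = 25  [terminal]
17. n3.wid = "nyyy"  [B.tag ++ "y"]
18. n3.pre = true  [C.tag == false]
19. n3.fin = false  [b.val > 25]
20. n12.tag = false  [A.live > 20]
21. n13.cnt = true  [terminal]
22. n14.depth = -5  [-5]
23. n16.pre = "qw"  [terminal]
24. n17.env = 14  [terminal]
25. n15.hot = -6  [c.env * 3 - 48]
26. n15.sig = 18  [18]
27. n15.env = false  [c.env > 14]
28. n15.cnt = -7  [c.env - 21]
29. n18.depth = 12  [S.sig * 3 - 42]
30. n19.env = 27  [terminal]
31. n20.val = 29  [terminal]
32. n18.tag = "zp"  ["zp"]
33. n14.tag = "wzp"  ["w" ++ B₁.tag]
34. n21.env = 13  [terminal]
35. n12.wid = "zv"  ["zv"]
36. n12.pre = true  [d.cnt == true]
37. n12.fin = false  [d.cnt and C.tag]
38. n22.wid = 29  [terminal]
39. n2.hot = "vnyyy"  ["v" ++ C₀.wid]
40. n23.cnt = true  [terminal]
41. n0.hot = -5  [len(f.pre) - 7]
42. n0.sig = 26  [26]
43. n0.env = false  [not d.cnt]
44. n0.cnt = 5  [len(A.hot)]

5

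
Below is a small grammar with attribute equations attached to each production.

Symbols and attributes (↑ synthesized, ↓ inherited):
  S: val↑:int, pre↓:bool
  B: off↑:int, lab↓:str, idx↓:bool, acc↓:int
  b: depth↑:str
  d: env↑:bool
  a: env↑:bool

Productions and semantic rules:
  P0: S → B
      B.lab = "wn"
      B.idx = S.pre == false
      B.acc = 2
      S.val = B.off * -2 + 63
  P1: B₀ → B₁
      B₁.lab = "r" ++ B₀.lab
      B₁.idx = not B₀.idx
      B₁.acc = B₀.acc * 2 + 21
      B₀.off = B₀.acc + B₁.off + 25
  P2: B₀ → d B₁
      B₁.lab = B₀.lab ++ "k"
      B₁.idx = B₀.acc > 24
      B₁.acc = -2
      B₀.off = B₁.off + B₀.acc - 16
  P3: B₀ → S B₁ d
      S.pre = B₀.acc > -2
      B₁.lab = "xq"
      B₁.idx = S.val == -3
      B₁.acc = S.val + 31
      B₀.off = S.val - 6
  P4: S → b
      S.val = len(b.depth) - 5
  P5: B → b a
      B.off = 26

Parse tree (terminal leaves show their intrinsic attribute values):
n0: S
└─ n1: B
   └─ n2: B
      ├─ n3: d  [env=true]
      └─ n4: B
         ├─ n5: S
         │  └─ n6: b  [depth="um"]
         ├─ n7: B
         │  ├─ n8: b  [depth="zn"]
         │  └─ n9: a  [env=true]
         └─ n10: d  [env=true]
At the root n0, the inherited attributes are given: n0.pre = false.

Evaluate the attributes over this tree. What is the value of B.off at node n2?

0

1. n0.pre = false  [given at root]
2. n1.lab = "wn"  ["wn"]
3. n1.idx = true  [S.pre == false]
4. n1.acc = 2  [2]
5. n2.lab = "rwn"  ["r" ++ B₀.lab]
6. n2.idx = false  [not B₀.idx]
7. n2.acc = 25  [B₀.acc * 2 + 21]
8. n3.env = true  [terminal]
9. n4.lab = "rwnk"  [B₀.lab ++ "k"]
10. n4.idx = true  [B₀.acc > 24]
11. n4.acc = -2  [-2]
12. n5.pre = false  [B₀.acc > -2]
13. n6.depth = "um"  [terminal]
14. n5.val = -3  [len(b.depth) - 5]
15. n7.lab = "xq"  ["xq"]
16. n7.idx = true  [S.val == -3]
17. n7.acc = 28  [S.val + 31]
18. n8.depth = "zn"  [terminal]
19. n9.env = true  [terminal]
20. n7.off = 26  [26]
21. n10.env = true  [terminal]
22. n4.off = -9  [S.val - 6]
23. n2.off = 0  [B₁.off + B₀.acc - 16]
24. n1.off = 27  [B₀.acc + B₁.off + 25]
25. n0.val = 9  [B.off * -2 + 63]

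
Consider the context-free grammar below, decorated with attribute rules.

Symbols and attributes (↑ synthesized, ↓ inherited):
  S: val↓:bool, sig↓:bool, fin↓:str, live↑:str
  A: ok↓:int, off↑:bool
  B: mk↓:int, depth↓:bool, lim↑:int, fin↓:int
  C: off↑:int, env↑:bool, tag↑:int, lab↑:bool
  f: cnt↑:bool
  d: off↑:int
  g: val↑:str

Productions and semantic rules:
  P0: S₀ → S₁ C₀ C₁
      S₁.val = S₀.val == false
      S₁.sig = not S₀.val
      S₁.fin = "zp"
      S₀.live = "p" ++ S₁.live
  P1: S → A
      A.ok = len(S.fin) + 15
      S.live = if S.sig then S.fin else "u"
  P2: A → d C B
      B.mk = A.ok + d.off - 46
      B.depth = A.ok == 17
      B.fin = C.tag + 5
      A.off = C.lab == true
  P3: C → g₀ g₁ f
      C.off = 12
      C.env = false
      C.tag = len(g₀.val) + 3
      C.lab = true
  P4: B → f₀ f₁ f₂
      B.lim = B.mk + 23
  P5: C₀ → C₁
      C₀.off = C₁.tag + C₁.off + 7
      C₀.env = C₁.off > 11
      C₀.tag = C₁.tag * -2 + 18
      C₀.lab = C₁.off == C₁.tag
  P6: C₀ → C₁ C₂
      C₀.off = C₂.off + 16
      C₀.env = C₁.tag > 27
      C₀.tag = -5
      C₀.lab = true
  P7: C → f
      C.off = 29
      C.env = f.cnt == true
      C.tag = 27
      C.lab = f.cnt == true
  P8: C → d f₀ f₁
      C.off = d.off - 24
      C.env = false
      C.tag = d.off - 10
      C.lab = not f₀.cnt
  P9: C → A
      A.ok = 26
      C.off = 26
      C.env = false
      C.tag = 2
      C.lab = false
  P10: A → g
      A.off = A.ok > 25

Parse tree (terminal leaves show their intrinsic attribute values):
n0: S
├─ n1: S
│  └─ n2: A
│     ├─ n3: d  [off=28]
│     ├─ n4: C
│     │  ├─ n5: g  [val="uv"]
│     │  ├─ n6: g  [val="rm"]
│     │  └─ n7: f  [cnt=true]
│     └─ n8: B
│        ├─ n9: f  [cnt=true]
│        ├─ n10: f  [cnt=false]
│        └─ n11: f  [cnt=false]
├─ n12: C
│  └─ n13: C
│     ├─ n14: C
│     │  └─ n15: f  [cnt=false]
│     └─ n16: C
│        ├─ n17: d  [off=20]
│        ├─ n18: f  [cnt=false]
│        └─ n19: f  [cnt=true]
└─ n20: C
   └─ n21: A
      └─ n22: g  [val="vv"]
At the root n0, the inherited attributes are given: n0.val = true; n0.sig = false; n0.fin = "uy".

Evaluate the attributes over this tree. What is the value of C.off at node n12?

1. n0.val = true  [given at root]
2. n0.sig = false  [given at root]
3. n0.fin = "uy"  [given at root]
4. n1.val = false  [S₀.val == false]
5. n1.sig = false  [not S₀.val]
6. n1.fin = "zp"  ["zp"]
7. n2.ok = 17  [len(S.fin) + 15]
8. n3.off = 28  [terminal]
9. n5.val = "uv"  [terminal]
10. n6.val = "rm"  [terminal]
11. n7.cnt = true  [terminal]
12. n4.off = 12  [12]
13. n4.env = false  [false]
14. n4.tag = 5  [len(g₀.val) + 3]
15. n4.lab = true  [true]
16. n8.mk = -1  [A.ok + d.off - 46]
17. n8.depth = true  [A.ok == 17]
18. n8.fin = 10  [C.tag + 5]
19. n9.cnt = true  [terminal]
20. n10.cnt = false  [terminal]
21. n11.cnt = false  [terminal]
22. n8.lim = 22  [B.mk + 23]
23. n2.off = true  [C.lab == true]
24. n1.live = "u"  [if S.sig then S.fin else "u"]
25. n15.cnt = false  [terminal]
26. n14.off = 29  [29]
27. n14.env = false  [f.cnt == true]
28. n14.tag = 27  [27]
29. n14.lab = false  [f.cnt == true]
30. n17.off = 20  [terminal]
31. n18.cnt = false  [terminal]
32. n19.cnt = true  [terminal]
33. n16.off = -4  [d.off - 24]
34. n16.env = false  [false]
35. n16.tag = 10  [d.off - 10]
36. n16.lab = true  [not f₀.cnt]
37. n13.off = 12  [C₂.off + 16]
38. n13.env = false  [C₁.tag > 27]
39. n13.tag = -5  [-5]
40. n13.lab = true  [true]
41. n12.off = 14  [C₁.tag + C₁.off + 7]
42. n12.env = true  [C₁.off > 11]
43. n12.tag = 28  [C₁.tag * -2 + 18]
44. n12.lab = false  [C₁.off == C₁.tag]
45. n21.ok = 26  [26]
46. n22.val = "vv"  [terminal]
47. n21.off = true  [A.ok > 25]
48. n20.off = 26  [26]
49. n20.env = false  [false]
50. n20.tag = 2  [2]
51. n20.lab = false  [false]
52. n0.live = "pu"  ["p" ++ S₁.live]

14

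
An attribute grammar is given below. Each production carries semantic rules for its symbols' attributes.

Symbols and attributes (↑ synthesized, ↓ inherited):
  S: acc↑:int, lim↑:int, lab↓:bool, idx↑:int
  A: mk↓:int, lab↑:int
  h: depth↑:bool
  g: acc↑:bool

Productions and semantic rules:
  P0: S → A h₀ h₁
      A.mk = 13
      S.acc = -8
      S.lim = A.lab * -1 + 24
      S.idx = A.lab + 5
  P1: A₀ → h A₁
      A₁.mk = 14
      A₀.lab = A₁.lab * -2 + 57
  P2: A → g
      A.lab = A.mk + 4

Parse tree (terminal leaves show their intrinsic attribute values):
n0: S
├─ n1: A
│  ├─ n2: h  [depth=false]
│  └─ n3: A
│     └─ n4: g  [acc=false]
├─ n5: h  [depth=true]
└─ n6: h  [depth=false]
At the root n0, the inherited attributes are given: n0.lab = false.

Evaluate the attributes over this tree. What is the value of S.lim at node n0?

3

1. n0.lab = false  [given at root]
2. n1.mk = 13  [13]
3. n2.depth = false  [terminal]
4. n3.mk = 14  [14]
5. n4.acc = false  [terminal]
6. n3.lab = 18  [A.mk + 4]
7. n1.lab = 21  [A₁.lab * -2 + 57]
8. n5.depth = true  [terminal]
9. n6.depth = false  [terminal]
10. n0.acc = -8  [-8]
11. n0.lim = 3  [A.lab * -1 + 24]
12. n0.idx = 26  [A.lab + 5]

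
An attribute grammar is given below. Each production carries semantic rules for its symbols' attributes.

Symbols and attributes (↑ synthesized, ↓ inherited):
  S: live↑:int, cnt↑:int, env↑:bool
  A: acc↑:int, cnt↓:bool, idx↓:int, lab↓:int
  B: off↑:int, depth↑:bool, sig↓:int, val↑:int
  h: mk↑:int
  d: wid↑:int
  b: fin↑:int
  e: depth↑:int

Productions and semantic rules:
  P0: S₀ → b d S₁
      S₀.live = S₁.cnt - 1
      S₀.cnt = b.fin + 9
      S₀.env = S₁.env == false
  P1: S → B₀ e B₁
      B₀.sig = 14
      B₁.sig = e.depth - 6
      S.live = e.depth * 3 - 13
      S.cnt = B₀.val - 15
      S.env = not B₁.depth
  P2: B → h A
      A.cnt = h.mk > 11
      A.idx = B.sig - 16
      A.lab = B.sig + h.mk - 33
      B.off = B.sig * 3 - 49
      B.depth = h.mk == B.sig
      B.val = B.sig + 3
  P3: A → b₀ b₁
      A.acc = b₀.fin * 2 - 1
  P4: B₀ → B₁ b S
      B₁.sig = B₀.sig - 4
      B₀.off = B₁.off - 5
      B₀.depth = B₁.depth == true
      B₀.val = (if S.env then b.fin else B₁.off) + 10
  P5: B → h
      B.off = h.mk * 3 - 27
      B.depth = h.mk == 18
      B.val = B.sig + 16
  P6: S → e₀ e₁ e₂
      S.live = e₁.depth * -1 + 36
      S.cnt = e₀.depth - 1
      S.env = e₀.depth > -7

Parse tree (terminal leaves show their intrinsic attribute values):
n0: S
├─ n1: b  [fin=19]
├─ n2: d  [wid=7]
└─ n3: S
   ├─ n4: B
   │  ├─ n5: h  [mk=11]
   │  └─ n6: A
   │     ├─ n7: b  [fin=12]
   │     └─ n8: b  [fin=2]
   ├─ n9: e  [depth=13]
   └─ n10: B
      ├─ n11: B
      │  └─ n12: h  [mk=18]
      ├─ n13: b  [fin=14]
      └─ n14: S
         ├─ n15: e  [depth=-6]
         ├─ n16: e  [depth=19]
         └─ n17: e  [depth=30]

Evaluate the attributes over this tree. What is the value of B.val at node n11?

19

1. n1.fin = 19  [terminal]
2. n2.wid = 7  [terminal]
3. n4.sig = 14  [14]
4. n5.mk = 11  [terminal]
5. n6.cnt = false  [h.mk > 11]
6. n6.idx = -2  [B.sig - 16]
7. n6.lab = -8  [B.sig + h.mk - 33]
8. n7.fin = 12  [terminal]
9. n8.fin = 2  [terminal]
10. n6.acc = 23  [b₀.fin * 2 - 1]
11. n4.off = -7  [B.sig * 3 - 49]
12. n4.depth = false  [h.mk == B.sig]
13. n4.val = 17  [B.sig + 3]
14. n9.depth = 13  [terminal]
15. n10.sig = 7  [e.depth - 6]
16. n11.sig = 3  [B₀.sig - 4]
17. n12.mk = 18  [terminal]
18. n11.off = 27  [h.mk * 3 - 27]
19. n11.depth = true  [h.mk == 18]
20. n11.val = 19  [B.sig + 16]
21. n13.fin = 14  [terminal]
22. n15.depth = -6  [terminal]
23. n16.depth = 19  [terminal]
24. n17.depth = 30  [terminal]
25. n14.live = 17  [e₁.depth * -1 + 36]
26. n14.cnt = -7  [e₀.depth - 1]
27. n14.env = true  [e₀.depth > -7]
28. n10.off = 22  [B₁.off - 5]
29. n10.depth = true  [B₁.depth == true]
30. n10.val = 24  [(if S.env then b.fin else B₁.off) + 10]
31. n3.live = 26  [e.depth * 3 - 13]
32. n3.cnt = 2  [B₀.val - 15]
33. n3.env = false  [not B₁.depth]
34. n0.live = 1  [S₁.cnt - 1]
35. n0.cnt = 28  [b.fin + 9]
36. n0.env = true  [S₁.env == false]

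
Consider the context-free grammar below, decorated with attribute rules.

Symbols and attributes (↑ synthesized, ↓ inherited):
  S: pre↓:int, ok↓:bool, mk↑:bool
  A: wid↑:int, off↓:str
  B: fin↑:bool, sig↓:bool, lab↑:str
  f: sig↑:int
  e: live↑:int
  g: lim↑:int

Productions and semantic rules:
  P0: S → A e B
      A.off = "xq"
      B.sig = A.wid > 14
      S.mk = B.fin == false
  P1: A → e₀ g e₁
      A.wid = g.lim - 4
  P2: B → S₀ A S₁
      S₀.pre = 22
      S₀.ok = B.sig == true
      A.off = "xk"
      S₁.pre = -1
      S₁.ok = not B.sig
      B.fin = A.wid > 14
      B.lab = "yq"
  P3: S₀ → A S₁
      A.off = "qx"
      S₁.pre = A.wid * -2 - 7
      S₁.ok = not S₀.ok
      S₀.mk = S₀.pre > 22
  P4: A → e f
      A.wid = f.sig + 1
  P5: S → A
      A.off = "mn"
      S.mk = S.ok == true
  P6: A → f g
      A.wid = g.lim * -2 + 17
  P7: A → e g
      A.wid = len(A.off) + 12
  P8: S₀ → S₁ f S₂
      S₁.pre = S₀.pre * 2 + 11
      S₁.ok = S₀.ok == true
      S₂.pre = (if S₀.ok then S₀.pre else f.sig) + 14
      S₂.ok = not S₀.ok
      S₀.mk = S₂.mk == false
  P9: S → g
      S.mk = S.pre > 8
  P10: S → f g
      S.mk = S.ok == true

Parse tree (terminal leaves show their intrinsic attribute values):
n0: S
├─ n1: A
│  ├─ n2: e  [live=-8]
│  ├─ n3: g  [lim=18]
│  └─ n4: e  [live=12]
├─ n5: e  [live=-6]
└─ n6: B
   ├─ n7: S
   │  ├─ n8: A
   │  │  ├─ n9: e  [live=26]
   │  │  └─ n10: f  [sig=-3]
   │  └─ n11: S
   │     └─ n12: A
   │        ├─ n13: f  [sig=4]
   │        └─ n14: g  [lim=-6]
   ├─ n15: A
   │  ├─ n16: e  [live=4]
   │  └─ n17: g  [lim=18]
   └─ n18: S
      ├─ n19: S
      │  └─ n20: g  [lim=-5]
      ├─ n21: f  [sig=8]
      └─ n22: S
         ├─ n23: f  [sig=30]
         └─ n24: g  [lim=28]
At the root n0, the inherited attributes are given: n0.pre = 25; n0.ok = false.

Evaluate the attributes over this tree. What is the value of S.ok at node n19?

1. n0.pre = 25  [given at root]
2. n0.ok = false  [given at root]
3. n1.off = "xq"  ["xq"]
4. n2.live = -8  [terminal]
5. n3.lim = 18  [terminal]
6. n4.live = 12  [terminal]
7. n1.wid = 14  [g.lim - 4]
8. n5.live = -6  [terminal]
9. n6.sig = false  [A.wid > 14]
10. n7.pre = 22  [22]
11. n7.ok = false  [B.sig == true]
12. n8.off = "qx"  ["qx"]
13. n9.live = 26  [terminal]
14. n10.sig = -3  [terminal]
15. n8.wid = -2  [f.sig + 1]
16. n11.pre = -3  [A.wid * -2 - 7]
17. n11.ok = true  [not S₀.ok]
18. n12.off = "mn"  ["mn"]
19. n13.sig = 4  [terminal]
20. n14.lim = -6  [terminal]
21. n12.wid = 29  [g.lim * -2 + 17]
22. n11.mk = true  [S.ok == true]
23. n7.mk = false  [S₀.pre > 22]
24. n15.off = "xk"  ["xk"]
25. n16.live = 4  [terminal]
26. n17.lim = 18  [terminal]
27. n15.wid = 14  [len(A.off) + 12]
28. n18.pre = -1  [-1]
29. n18.ok = true  [not B.sig]
30. n19.pre = 9  [S₀.pre * 2 + 11]
31. n19.ok = true  [S₀.ok == true]
32. n20.lim = -5  [terminal]
33. n19.mk = true  [S.pre > 8]
34. n21.sig = 8  [terminal]
35. n22.pre = 13  [(if S₀.ok then S₀.pre else f.sig) + 14]
36. n22.ok = false  [not S₀.ok]
37. n23.sig = 30  [terminal]
38. n24.lim = 28  [terminal]
39. n22.mk = false  [S.ok == true]
40. n18.mk = true  [S₂.mk == false]
41. n6.fin = false  [A.wid > 14]
42. n6.lab = "yq"  ["yq"]
43. n0.mk = true  [B.fin == false]

true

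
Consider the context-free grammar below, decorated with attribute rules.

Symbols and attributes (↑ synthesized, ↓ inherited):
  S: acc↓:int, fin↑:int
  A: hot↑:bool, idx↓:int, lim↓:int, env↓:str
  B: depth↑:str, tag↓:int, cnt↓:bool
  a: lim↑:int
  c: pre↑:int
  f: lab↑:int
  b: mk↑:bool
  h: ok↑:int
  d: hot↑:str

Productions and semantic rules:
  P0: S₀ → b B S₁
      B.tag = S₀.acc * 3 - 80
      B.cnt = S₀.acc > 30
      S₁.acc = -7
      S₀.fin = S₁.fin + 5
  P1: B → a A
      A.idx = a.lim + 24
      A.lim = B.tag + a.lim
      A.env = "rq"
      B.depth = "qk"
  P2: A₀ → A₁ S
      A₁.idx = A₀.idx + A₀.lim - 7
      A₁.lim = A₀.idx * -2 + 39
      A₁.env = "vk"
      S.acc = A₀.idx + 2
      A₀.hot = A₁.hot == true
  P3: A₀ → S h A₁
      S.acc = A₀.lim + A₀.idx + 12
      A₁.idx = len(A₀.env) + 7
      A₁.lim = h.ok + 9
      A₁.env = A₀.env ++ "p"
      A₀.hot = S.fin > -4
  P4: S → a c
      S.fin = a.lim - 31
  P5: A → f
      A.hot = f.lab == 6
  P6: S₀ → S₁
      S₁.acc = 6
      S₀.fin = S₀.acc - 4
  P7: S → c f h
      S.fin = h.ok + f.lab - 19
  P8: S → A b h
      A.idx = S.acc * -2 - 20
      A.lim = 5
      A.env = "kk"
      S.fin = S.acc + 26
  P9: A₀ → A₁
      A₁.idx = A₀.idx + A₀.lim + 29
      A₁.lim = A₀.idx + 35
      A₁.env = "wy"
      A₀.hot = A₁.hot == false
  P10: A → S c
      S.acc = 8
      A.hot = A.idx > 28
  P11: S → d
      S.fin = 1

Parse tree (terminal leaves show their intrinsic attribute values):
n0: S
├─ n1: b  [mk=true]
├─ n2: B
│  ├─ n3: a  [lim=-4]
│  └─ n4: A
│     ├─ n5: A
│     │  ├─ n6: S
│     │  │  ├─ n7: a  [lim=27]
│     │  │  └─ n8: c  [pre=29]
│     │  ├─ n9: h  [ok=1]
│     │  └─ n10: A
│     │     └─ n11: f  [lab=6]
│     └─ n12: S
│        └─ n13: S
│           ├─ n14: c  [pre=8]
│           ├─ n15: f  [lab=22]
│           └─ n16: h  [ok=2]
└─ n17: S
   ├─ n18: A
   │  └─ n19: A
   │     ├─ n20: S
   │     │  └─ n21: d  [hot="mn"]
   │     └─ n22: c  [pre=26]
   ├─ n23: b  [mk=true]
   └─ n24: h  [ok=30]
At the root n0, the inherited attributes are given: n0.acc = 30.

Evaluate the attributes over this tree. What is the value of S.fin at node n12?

18

1. n0.acc = 30  [given at root]
2. n1.mk = true  [terminal]
3. n2.tag = 10  [S₀.acc * 3 - 80]
4. n2.cnt = false  [S₀.acc > 30]
5. n3.lim = -4  [terminal]
6. n4.idx = 20  [a.lim + 24]
7. n4.lim = 6  [B.tag + a.lim]
8. n4.env = "rq"  ["rq"]
9. n5.idx = 19  [A₀.idx + A₀.lim - 7]
10. n5.lim = -1  [A₀.idx * -2 + 39]
11. n5.env = "vk"  ["vk"]
12. n6.acc = 30  [A₀.lim + A₀.idx + 12]
13. n7.lim = 27  [terminal]
14. n8.pre = 29  [terminal]
15. n6.fin = -4  [a.lim - 31]
16. n9.ok = 1  [terminal]
17. n10.idx = 9  [len(A₀.env) + 7]
18. n10.lim = 10  [h.ok + 9]
19. n10.env = "vkp"  [A₀.env ++ "p"]
20. n11.lab = 6  [terminal]
21. n10.hot = true  [f.lab == 6]
22. n5.hot = false  [S.fin > -4]
23. n12.acc = 22  [A₀.idx + 2]
24. n13.acc = 6  [6]
25. n14.pre = 8  [terminal]
26. n15.lab = 22  [terminal]
27. n16.ok = 2  [terminal]
28. n13.fin = 5  [h.ok + f.lab - 19]
29. n12.fin = 18  [S₀.acc - 4]
30. n4.hot = false  [A₁.hot == true]
31. n2.depth = "qk"  ["qk"]
32. n17.acc = -7  [-7]
33. n18.idx = -6  [S.acc * -2 - 20]
34. n18.lim = 5  [5]
35. n18.env = "kk"  ["kk"]
36. n19.idx = 28  [A₀.idx + A₀.lim + 29]
37. n19.lim = 29  [A₀.idx + 35]
38. n19.env = "wy"  ["wy"]
39. n20.acc = 8  [8]
40. n21.hot = "mn"  [terminal]
41. n20.fin = 1  [1]
42. n22.pre = 26  [terminal]
43. n19.hot = false  [A.idx > 28]
44. n18.hot = true  [A₁.hot == false]
45. n23.mk = true  [terminal]
46. n24.ok = 30  [terminal]
47. n17.fin = 19  [S.acc + 26]
48. n0.fin = 24  [S₁.fin + 5]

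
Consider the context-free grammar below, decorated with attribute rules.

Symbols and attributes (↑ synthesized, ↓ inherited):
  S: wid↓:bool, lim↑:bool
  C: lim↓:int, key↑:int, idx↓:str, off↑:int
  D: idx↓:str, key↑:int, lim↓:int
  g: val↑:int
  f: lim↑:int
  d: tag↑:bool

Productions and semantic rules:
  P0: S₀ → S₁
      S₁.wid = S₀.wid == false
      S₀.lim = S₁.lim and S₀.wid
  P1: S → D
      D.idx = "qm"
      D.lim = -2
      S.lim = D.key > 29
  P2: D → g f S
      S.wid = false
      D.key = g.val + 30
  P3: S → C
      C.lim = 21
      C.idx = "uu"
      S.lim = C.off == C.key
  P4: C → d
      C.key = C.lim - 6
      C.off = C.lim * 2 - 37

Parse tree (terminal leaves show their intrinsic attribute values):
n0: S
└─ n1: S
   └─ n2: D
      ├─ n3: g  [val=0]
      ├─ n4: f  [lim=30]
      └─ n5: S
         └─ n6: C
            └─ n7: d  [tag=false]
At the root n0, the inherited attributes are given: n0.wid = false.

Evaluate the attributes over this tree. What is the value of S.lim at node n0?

false

1. n0.wid = false  [given at root]
2. n1.wid = true  [S₀.wid == false]
3. n2.idx = "qm"  ["qm"]
4. n2.lim = -2  [-2]
5. n3.val = 0  [terminal]
6. n4.lim = 30  [terminal]
7. n5.wid = false  [false]
8. n6.lim = 21  [21]
9. n6.idx = "uu"  ["uu"]
10. n7.tag = false  [terminal]
11. n6.key = 15  [C.lim - 6]
12. n6.off = 5  [C.lim * 2 - 37]
13. n5.lim = false  [C.off == C.key]
14. n2.key = 30  [g.val + 30]
15. n1.lim = true  [D.key > 29]
16. n0.lim = false  [S₁.lim and S₀.wid]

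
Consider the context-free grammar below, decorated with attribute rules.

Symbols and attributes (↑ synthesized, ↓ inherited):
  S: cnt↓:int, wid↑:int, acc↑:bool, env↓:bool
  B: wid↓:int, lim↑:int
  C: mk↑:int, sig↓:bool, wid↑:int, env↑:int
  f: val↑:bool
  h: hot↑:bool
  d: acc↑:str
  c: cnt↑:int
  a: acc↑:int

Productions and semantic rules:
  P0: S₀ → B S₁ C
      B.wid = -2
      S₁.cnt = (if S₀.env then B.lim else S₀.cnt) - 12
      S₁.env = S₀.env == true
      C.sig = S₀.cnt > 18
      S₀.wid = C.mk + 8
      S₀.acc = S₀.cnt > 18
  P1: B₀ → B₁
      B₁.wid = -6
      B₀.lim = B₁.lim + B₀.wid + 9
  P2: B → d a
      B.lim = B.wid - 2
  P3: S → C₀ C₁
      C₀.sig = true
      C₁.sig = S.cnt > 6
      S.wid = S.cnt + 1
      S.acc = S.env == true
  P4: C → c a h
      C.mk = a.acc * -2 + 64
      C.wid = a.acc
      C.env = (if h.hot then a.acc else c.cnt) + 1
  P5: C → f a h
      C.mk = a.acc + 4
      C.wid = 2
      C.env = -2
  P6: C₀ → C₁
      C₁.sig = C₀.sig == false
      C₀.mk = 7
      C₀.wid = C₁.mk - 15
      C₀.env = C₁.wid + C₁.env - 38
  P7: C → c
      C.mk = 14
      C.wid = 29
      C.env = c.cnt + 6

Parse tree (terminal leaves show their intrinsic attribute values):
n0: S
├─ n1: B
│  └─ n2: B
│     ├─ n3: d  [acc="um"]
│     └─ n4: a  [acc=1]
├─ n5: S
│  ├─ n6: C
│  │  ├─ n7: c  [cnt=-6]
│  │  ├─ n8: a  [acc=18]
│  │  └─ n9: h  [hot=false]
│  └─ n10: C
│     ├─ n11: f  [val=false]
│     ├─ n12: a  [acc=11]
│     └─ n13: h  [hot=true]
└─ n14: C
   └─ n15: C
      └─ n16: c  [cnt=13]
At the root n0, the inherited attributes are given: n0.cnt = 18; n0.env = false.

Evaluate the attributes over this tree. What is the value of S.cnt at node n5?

6

1. n0.cnt = 18  [given at root]
2. n0.env = false  [given at root]
3. n1.wid = -2  [-2]
4. n2.wid = -6  [-6]
5. n3.acc = "um"  [terminal]
6. n4.acc = 1  [terminal]
7. n2.lim = -8  [B.wid - 2]
8. n1.lim = -1  [B₁.lim + B₀.wid + 9]
9. n5.cnt = 6  [(if S₀.env then B.lim else S₀.cnt) - 12]
10. n5.env = false  [S₀.env == true]
11. n6.sig = true  [true]
12. n7.cnt = -6  [terminal]
13. n8.acc = 18  [terminal]
14. n9.hot = false  [terminal]
15. n6.mk = 28  [a.acc * -2 + 64]
16. n6.wid = 18  [a.acc]
17. n6.env = -5  [(if h.hot then a.acc else c.cnt) + 1]
18. n10.sig = false  [S.cnt > 6]
19. n11.val = false  [terminal]
20. n12.acc = 11  [terminal]
21. n13.hot = true  [terminal]
22. n10.mk = 15  [a.acc + 4]
23. n10.wid = 2  [2]
24. n10.env = -2  [-2]
25. n5.wid = 7  [S.cnt + 1]
26. n5.acc = false  [S.env == true]
27. n14.sig = false  [S₀.cnt > 18]
28. n15.sig = true  [C₀.sig == false]
29. n16.cnt = 13  [terminal]
30. n15.mk = 14  [14]
31. n15.wid = 29  [29]
32. n15.env = 19  [c.cnt + 6]
33. n14.mk = 7  [7]
34. n14.wid = -1  [C₁.mk - 15]
35. n14.env = 10  [C₁.wid + C₁.env - 38]
36. n0.wid = 15  [C.mk + 8]
37. n0.acc = false  [S₀.cnt > 18]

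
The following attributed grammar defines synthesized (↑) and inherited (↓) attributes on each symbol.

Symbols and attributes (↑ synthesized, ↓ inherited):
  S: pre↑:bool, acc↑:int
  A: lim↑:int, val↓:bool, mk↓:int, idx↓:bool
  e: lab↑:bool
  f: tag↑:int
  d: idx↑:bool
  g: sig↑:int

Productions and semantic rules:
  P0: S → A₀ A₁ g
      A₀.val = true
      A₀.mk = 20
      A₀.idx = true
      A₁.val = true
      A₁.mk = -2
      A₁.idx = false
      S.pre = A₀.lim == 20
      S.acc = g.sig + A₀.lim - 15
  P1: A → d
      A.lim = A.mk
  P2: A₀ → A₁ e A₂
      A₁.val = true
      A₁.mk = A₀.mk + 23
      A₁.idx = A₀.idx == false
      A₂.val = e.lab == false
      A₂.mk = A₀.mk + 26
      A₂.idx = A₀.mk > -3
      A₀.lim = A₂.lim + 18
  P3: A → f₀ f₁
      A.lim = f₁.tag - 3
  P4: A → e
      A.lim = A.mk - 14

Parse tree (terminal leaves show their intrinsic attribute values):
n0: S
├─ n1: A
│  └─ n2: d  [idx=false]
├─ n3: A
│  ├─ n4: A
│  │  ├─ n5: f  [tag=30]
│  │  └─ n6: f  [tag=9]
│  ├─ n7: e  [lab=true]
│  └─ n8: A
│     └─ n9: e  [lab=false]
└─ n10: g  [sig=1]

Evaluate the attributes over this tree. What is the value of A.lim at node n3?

28

1. n1.val = true  [true]
2. n1.mk = 20  [20]
3. n1.idx = true  [true]
4. n2.idx = false  [terminal]
5. n1.lim = 20  [A.mk]
6. n3.val = true  [true]
7. n3.mk = -2  [-2]
8. n3.idx = false  [false]
9. n4.val = true  [true]
10. n4.mk = 21  [A₀.mk + 23]
11. n4.idx = true  [A₀.idx == false]
12. n5.tag = 30  [terminal]
13. n6.tag = 9  [terminal]
14. n4.lim = 6  [f₁.tag - 3]
15. n7.lab = true  [terminal]
16. n8.val = false  [e.lab == false]
17. n8.mk = 24  [A₀.mk + 26]
18. n8.idx = true  [A₀.mk > -3]
19. n9.lab = false  [terminal]
20. n8.lim = 10  [A.mk - 14]
21. n3.lim = 28  [A₂.lim + 18]
22. n10.sig = 1  [terminal]
23. n0.pre = true  [A₀.lim == 20]
24. n0.acc = 6  [g.sig + A₀.lim - 15]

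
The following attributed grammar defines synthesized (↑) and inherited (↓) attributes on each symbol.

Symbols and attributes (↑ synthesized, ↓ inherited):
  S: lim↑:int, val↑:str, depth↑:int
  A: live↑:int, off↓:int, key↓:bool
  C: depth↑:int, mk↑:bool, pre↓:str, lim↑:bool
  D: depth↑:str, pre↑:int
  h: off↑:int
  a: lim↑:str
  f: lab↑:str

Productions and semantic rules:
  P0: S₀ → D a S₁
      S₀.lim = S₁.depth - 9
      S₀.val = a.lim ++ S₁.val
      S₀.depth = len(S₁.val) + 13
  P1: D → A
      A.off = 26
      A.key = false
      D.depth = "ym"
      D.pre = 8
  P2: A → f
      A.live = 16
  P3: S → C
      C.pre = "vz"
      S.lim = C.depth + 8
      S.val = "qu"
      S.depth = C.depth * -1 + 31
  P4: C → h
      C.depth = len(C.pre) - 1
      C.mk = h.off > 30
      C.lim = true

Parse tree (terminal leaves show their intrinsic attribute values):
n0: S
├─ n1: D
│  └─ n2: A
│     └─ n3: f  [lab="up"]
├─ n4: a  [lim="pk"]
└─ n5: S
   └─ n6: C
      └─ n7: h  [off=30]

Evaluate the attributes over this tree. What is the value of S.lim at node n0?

21

1. n2.off = 26  [26]
2. n2.key = false  [false]
3. n3.lab = "up"  [terminal]
4. n2.live = 16  [16]
5. n1.depth = "ym"  ["ym"]
6. n1.pre = 8  [8]
7. n4.lim = "pk"  [terminal]
8. n6.pre = "vz"  ["vz"]
9. n7.off = 30  [terminal]
10. n6.depth = 1  [len(C.pre) - 1]
11. n6.mk = false  [h.off > 30]
12. n6.lim = true  [true]
13. n5.lim = 9  [C.depth + 8]
14. n5.val = "qu"  ["qu"]
15. n5.depth = 30  [C.depth * -1 + 31]
16. n0.lim = 21  [S₁.depth - 9]
17. n0.val = "pkqu"  [a.lim ++ S₁.val]
18. n0.depth = 15  [len(S₁.val) + 13]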